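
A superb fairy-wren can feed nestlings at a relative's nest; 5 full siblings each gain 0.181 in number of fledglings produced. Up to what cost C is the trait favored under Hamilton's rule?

r to a full sibling = 0.5 (full sibs share both parents — two paths of length 2: r = 2·(1/2)^2 = 1/2).
Hamilton's rule: n·r·B > C, so the trait is favored while C < n·r·B = 5·0.5·0.181 = 0.4525.

0.4525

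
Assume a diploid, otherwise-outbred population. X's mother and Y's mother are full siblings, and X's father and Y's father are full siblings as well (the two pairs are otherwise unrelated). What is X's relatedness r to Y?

Wright's path rule: contributions from independent ancestry routes add.
X and Y are related in two ways: first cousins through their mothers (r = 1/8) and first cousins through their fathers (r = 1/8) — i.e. double first cousins.
r = 1/8 + 1/8 = 1/4 = 0.25.

0.25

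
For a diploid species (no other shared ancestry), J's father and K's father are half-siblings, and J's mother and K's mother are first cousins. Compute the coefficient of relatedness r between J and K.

Wright's path rule: contributions from independent ancestry routes add.
J and K are related in two ways: half first cousins through their fathers (r = 1/16) and second cousins through their mothers (r = 1/32).
r = 1/16 + 1/32 = 3/32 = 0.09375.

0.09375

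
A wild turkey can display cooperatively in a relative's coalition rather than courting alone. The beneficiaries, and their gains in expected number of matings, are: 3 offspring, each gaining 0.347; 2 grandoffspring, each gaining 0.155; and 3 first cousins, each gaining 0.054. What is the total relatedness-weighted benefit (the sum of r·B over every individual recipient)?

0.61825

r to an offspring = 0.5 (one parent–offspring link: r = (1/2)^1 = 1/2).
r to a grandoffspring = 1/4 (two parent–offspring links: r = (1/2)^2 = 1/4).
r to a first cousin = 1/8 (first cousins share one grandparent pair — two paths of length 4: r = 2·(1/2)^4 = 1/8).
Summing one r·B term per recipient: 3·0.5·0.347 + 2·0.25·0.155 + 3·0.125·0.054 = 0.61825.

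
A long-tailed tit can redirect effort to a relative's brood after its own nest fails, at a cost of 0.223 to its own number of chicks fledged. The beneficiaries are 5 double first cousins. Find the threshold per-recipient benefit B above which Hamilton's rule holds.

0.1784

r to a double first cousin = 0.25 (double first cousins share both grandparent pairs — four paths of length 4: r = 4·(1/2)^4 = 1/4).
Hamilton's rule with n recipients of equal r: n·r·B > C, so B > C/(n·r) = 0.223/(5·0.25) = 0.1784.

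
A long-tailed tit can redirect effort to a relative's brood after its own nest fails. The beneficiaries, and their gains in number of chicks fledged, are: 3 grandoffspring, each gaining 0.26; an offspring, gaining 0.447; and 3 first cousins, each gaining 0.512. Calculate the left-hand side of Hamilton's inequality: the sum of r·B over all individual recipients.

0.6105

r to a grandoffspring = 0.25 (two parent–offspring links: r = (1/2)^2 = 1/4).
r to an offspring = 1/2 (one parent–offspring link: r = (1/2)^1 = 1/2).
r to a first cousin = 0.125 (first cousins share one grandparent pair — two paths of length 4: r = 2·(1/2)^4 = 1/8).
Summing one r·B term per recipient: 3·0.25·0.26 + 1·0.5·0.447 + 3·0.125·0.512 = 0.6105.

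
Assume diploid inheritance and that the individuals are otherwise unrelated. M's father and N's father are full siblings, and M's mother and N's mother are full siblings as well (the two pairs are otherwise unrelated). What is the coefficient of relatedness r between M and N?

0.25

Wright's path rule: contributions from independent ancestry routes add.
M and N are related in two ways: first cousins through their fathers (r = 1/8) and first cousins through their mothers (r = 1/8) — i.e. double first cousins.
r = 1/8 + 1/8 = 1/4 = 0.25.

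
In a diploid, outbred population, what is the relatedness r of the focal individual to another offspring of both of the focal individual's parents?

0.5

Each parent–offspring link contributes a factor of 1/2, and independent paths through distinct common ancestors add.
Full sibs share both parents — two paths of length 2: r = 2·(1/2)^2 = 1/2.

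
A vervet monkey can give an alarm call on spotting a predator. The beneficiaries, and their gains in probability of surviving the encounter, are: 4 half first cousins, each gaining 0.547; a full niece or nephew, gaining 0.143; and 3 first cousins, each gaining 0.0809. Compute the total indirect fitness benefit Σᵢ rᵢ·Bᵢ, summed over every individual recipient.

0.2028375

r to a half first cousin = 0.0625 (half first cousins share one grandparent — one path of length 4: r = (1/2)^4 = 1/16).
r to a full niece or nephew = 1/4 (full aunt/uncle↔niece/nephew: two paths of length 3 through the shared grandparent pair: r = 2·(1/2)^3 = 1/4).
r to a first cousin = 0.125 (first cousins share one grandparent pair — two paths of length 4: r = 2·(1/2)^4 = 1/8).
Summing one r·B term per recipient: 4·0.0625·0.547 + 1·0.25·0.143 + 3·0.125·0.0809 = 0.2028375.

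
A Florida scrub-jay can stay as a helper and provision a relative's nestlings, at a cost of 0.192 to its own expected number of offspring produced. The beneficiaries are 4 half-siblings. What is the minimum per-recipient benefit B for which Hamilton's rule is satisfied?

r to a half-sibling = 0.25 (half-sibs share one parent — one path of length 2: r = (1/2)^2 = 1/4).
Hamilton's rule with n recipients of equal r: n·r·B > C, so B > C/(n·r) = 0.192/(4·0.25) = 0.192.

0.192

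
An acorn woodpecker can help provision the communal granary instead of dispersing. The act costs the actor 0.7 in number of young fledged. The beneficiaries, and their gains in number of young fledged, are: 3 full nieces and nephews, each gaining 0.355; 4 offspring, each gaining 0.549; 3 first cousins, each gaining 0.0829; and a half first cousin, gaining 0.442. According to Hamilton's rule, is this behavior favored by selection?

Yes

Hamilton's rule: the trait is favored when the sum of r·B over every recipient exceeds the actor's cost C.
r to a full niece or nephew = 1/4 (full aunt/uncle↔niece/nephew: two paths of length 3 through the shared grandparent pair: r = 2·(1/2)^3 = 1/4).
r to an offspring = 0.5 (one parent–offspring link: r = (1/2)^1 = 1/2).
r to a first cousin = 0.125 (first cousins share one grandparent pair — two paths of length 4: r = 2·(1/2)^4 = 1/8).
r to a half first cousin = 1/16 (half first cousins share one grandparent — one path of length 4: r = (1/2)^4 = 1/16).
Summing one r·B term per recipient: 3·0.25·0.355 + 4·0.5·0.549 + 3·0.125·0.0829 + 1·0.0625·0.442 = 1.4229625.
1.4229625 > 0.7: the indirect benefit exceeds the cost.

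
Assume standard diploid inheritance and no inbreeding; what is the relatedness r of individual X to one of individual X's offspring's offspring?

0.25

Each parent–offspring link contributes a factor of 1/2, and independent paths through distinct common ancestors add.
Two parent–offspring links: r = (1/2)^2 = 1/4.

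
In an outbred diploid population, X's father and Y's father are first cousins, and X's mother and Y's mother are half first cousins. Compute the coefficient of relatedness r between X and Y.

0.046875

Independent pedigree routes through distinct common ancestors add.
X and Y are related in two ways: second cousins through their fathers (r = 1/32) and half second cousins through their mothers (r = 1/64).
r = 1/32 + 1/64 = 3/64 = 0.046875.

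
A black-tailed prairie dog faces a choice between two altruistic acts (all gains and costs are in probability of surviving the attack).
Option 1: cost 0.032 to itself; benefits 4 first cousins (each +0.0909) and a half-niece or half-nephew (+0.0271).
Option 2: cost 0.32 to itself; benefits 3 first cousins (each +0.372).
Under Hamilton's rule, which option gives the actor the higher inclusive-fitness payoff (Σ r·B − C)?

Option 1: r to a first cousin = 0.125.
Option 1: r to a half-niece or half-nephew = 0.125.
Option 1: Σ r·B − C = (4·0.125·0.0909 + 1·0.125·0.0271) − 0.032 = 0.0168375.
Option 2: r to a first cousin = 0.125.
Option 2: Σ r·B − C = (3·0.125·0.372) − 0.32 = -0.1805.
Option 1 has the higher net inclusive-fitness payoff.

Option 1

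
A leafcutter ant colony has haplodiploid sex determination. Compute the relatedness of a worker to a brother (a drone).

Her haploid brother carries none of their father's genes and a random half of their mother's genome; that half matches the maternal half of her own genome with probability 1/2: r = 1/2 · 1/2 = 1/4.

0.25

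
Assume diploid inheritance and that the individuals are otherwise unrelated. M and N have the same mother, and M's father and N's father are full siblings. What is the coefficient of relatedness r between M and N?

Independent pedigree routes through distinct common ancestors add.
M and N are related in two ways: half-sibs through their shared mother (r = 1/4) and first cousins through their fathers (r = 1/8).
r = 1/4 + 1/8 = 3/8 = 0.375.

0.375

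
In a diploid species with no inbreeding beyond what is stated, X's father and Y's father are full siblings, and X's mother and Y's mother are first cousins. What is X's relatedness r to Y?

With two independent routes of shared ancestry, r is the sum of the two contributions.
X and Y are related in two ways: first cousins through their fathers (r = 1/8) and second cousins through their mothers (r = 1/32).
r = 1/8 + 1/32 = 0.15625.

0.15625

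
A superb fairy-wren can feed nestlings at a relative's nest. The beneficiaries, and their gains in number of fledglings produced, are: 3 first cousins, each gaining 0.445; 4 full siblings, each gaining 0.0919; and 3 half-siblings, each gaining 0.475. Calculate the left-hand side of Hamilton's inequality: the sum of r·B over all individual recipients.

0.706925

r to a first cousin = 1/8 (first cousins share one grandparent pair — two paths of length 4: r = 2·(1/2)^4 = 1/8).
r to a full sibling = 0.5 (full sibs share both parents — two paths of length 2: r = 2·(1/2)^2 = 1/2).
r to a half-sibling = 1/4 (half-sibs share one parent — one path of length 2: r = (1/2)^2 = 1/4).
Summing one r·B term per recipient: 3·0.125·0.445 + 4·0.5·0.0919 + 3·0.25·0.475 = 0.706925.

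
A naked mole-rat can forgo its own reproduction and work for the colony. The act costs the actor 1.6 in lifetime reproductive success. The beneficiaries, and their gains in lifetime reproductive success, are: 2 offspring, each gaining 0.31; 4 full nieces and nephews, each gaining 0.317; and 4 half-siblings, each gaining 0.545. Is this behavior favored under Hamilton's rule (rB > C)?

No

Hamilton's rule: the trait is favored when the sum of r·B over every recipient exceeds the actor's cost C.
r to an offspring = 1/2 (one parent–offspring link: r = (1/2)^1 = 1/2).
r to a full niece or nephew = 0.25 (full aunt/uncle↔niece/nephew: two paths of length 3 through the shared grandparent pair: r = 2·(1/2)^3 = 1/4).
r to a half-sibling = 1/4 (half-sibs share one parent — one path of length 2: r = (1/2)^2 = 1/4).
Summing one r·B term per recipient: 2·0.5·0.31 + 4·0.25·0.317 + 4·0.25·0.545 = 1.172.
1.172 < 1.6: the indirect benefit is less than the cost.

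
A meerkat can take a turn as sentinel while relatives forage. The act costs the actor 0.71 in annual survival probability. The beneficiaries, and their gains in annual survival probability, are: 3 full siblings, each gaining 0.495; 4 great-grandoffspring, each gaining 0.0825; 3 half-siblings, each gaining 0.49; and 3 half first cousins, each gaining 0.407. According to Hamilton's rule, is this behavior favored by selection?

Hamilton's rule: the trait is favored when the sum of r·B over every recipient exceeds the actor's cost C.
r to a full sibling = 1/2 (full sibs share both parents — two paths of length 2: r = 2·(1/2)^2 = 1/2).
r to a great-grandoffspring = 1/8 (three parent–offspring links: r = (1/2)^3 = 1/8).
r to a half-sibling = 0.25 (half-sibs share one parent — one path of length 2: r = (1/2)^2 = 1/4).
r to a half first cousin = 0.0625 (half first cousins share one grandparent — one path of length 4: r = (1/2)^4 = 1/16).
Summing one r·B term per recipient: 3·0.5·0.495 + 4·0.125·0.0825 + 3·0.25·0.49 + 3·0.0625·0.407 = 1.2275625.
1.2275625 > 0.71: the indirect benefit exceeds the cost.

Yes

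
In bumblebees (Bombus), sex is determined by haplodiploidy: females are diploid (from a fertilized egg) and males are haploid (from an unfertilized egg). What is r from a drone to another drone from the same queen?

Haploid brothers each carry a random half of the queen's diploid genome, so on average they share half: r = 1/2.

0.5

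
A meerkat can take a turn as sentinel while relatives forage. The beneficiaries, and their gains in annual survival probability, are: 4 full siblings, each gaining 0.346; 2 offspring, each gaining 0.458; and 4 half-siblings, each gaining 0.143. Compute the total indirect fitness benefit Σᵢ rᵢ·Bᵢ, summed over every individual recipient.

r to a full sibling = 0.5 (full sibs share both parents — two paths of length 2: r = 2·(1/2)^2 = 1/2).
r to an offspring = 0.5 (one parent–offspring link: r = (1/2)^1 = 1/2).
r to a half-sibling = 0.25 (half-sibs share one parent — one path of length 2: r = (1/2)^2 = 1/4).
Summing one r·B term per recipient: 4·0.5·0.346 + 2·0.5·0.458 + 4·0.25·0.143 = 1.293.

1.293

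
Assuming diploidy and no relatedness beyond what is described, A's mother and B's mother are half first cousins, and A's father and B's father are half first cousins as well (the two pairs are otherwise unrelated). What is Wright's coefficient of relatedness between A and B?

Wright's path rule: contributions from independent ancestry routes add.
A and B are related in two ways: half second cousins through their mothers (r = 1/64) and half second cousins through their fathers (r = 1/64).
r = 1/64 + 1/64 = 1/32 = 0.03125.

0.03125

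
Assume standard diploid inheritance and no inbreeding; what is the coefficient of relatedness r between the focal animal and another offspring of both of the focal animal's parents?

Each parent–offspring link contributes a factor of 1/2, and independent paths through distinct common ancestors add.
Full sibs share both parents — two paths of length 2: r = 2·(1/2)^2 = 1/2.

0.5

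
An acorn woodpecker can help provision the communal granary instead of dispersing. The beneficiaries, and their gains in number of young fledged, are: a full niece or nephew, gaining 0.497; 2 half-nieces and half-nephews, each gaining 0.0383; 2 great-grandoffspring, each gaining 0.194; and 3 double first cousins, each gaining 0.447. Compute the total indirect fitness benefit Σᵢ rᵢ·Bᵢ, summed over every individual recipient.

0.517575

r to a full niece or nephew = 1/4 (full aunt/uncle↔niece/nephew: two paths of length 3 through the shared grandparent pair: r = 2·(1/2)^3 = 1/4).
r to a half-niece or half-nephew = 1/8 (half-aunt/uncle↔niece/nephew: one path of length 3: r = (1/2)^3 = 1/8).
r to a great-grandoffspring = 0.125 (three parent–offspring links: r = (1/2)^3 = 1/8).
r to a double first cousin = 1/4 (double first cousins share both grandparent pairs — four paths of length 4: r = 4·(1/2)^4 = 1/4).
Summing one r·B term per recipient: 1·0.25·0.497 + 2·0.125·0.0383 + 2·0.125·0.194 + 3·0.25·0.447 = 0.517575.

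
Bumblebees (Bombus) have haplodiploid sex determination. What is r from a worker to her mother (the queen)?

One meiotic link between diploid queen and diploid daughter: r = 1/2.

0.5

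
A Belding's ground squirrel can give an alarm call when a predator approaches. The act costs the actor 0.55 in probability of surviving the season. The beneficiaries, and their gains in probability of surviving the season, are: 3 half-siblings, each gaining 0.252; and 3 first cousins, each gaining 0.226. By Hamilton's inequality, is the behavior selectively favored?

Hamilton's rule: the trait is favored when the sum of r·B over every recipient exceeds the actor's cost C.
r to a half-sibling = 1/4 (half-sibs share one parent — one path of length 2: r = (1/2)^2 = 1/4).
r to a first cousin = 1/8 (first cousins share one grandparent pair — two paths of length 4: r = 2·(1/2)^4 = 1/8).
Summing one r·B term per recipient: 3·0.25·0.252 + 3·0.125·0.226 = 0.27375.
0.27375 < 0.55: the indirect benefit is less than the cost.

No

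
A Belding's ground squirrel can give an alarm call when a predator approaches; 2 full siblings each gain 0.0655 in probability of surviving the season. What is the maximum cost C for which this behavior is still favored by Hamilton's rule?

0.0655

r to a full sibling = 1/2 (full sibs share both parents — two paths of length 2: r = 2·(1/2)^2 = 1/2).
Hamilton's rule: n·r·B > C, so the trait is favored while C < n·r·B = 2·0.5·0.0655 = 0.0655.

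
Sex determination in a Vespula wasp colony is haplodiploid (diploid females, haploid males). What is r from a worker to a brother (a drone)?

Her haploid brother carries none of their father's genes and a random half of their mother's genome; that half matches the maternal half of her own genome with probability 1/2: r = 1/2 · 1/2 = 1/4.

0.25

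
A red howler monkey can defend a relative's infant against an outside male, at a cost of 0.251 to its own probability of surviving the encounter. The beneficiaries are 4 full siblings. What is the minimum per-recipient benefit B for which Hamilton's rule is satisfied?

0.1255

r to a full sibling = 1/2 (full sibs share both parents — two paths of length 2: r = 2·(1/2)^2 = 1/2).
Hamilton's rule with n recipients of equal r: n·r·B > C, so B > C/(n·r) = 0.251/(4·0.5) = 0.1255.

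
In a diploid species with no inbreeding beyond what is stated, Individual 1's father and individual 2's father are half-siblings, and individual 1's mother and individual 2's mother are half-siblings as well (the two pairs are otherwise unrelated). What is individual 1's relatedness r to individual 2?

Wright's path rule: contributions from independent ancestry routes add.
Individual 1 and individual 2 are related in two ways: half first cousins through their fathers (r = 1/16) and half first cousins through their mothers (r = 1/16).
r = 1/16 + 1/16 = 0.125.

0.125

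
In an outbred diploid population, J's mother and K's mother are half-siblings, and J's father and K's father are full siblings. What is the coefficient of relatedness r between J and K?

0.1875

Relatedness sums over independent paths through distinct common ancestors.
J and K are related in two ways: half first cousins through their mothers (r = 1/16) and first cousins through their fathers (r = 1/8).
r = 1/16 + 1/8 = 3/16 = 0.1875.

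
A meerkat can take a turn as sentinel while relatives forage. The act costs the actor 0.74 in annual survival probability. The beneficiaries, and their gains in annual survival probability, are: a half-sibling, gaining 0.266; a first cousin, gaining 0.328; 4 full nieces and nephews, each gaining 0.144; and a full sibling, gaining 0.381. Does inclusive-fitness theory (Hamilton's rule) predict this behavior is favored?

Hamilton's rule: the trait is favored when the sum of r·B over every recipient exceeds the actor's cost C.
r to a half-sibling = 0.25 (half-sibs share one parent — one path of length 2: r = (1/2)^2 = 1/4).
r to a first cousin = 0.125 (first cousins share one grandparent pair — two paths of length 4: r = 2·(1/2)^4 = 1/8).
r to a full niece or nephew = 0.25 (full aunt/uncle↔niece/nephew: two paths of length 3 through the shared grandparent pair: r = 2·(1/2)^3 = 1/4).
r to a full sibling = 1/2 (full sibs share both parents — two paths of length 2: r = 2·(1/2)^2 = 1/2).
Summing one r·B term per recipient: 1·0.25·0.266 + 1·0.125·0.328 + 4·0.25·0.144 + 1·0.5·0.381 = 0.442.
0.442 < 0.74: the indirect benefit is less than the cost.

No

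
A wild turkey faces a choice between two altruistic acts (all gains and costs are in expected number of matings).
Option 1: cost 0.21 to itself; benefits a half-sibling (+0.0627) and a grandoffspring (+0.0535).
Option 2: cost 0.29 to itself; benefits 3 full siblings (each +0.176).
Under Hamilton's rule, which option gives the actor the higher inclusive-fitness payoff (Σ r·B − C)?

Option 2

Option 1: r to a half-sibling = 0.25.
Option 1: r to a grandoffspring = 0.25.
Option 1: Σ r·B − C = (1·0.25·0.0627 + 1·0.25·0.0535) − 0.21 = -0.18095.
Option 2: r to a full sibling = 0.5.
Option 2: Σ r·B − C = (3·0.5·0.176) − 0.29 = -0.026.
Option 2 has the higher net inclusive-fitness payoff.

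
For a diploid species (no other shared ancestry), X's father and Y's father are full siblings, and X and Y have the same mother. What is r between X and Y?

0.375

With two independent routes of shared ancestry, r is the sum of the two contributions.
X and Y are related in two ways: first cousins through their fathers (r = 1/8) and half-sibs through their shared mother (r = 1/4).
r = 1/8 + 1/4 = 3/8 = 0.375.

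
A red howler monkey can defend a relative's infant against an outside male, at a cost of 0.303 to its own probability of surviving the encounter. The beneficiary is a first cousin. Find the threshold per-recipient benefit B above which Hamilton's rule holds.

2.424

r to a first cousin = 0.125 (first cousins share one grandparent pair — two paths of length 4: r = 2·(1/2)^4 = 1/8).
Hamilton's rule with n recipients of equal r: n·r·B > C, so B > C/(n·r) = 0.303/(1·0.125) = 2.424.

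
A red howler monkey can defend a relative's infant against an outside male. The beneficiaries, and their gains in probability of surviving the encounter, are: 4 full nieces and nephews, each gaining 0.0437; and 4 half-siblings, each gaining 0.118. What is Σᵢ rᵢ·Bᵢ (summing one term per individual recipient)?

r to a full niece or nephew = 1/4 (full aunt/uncle↔niece/nephew: two paths of length 3 through the shared grandparent pair: r = 2·(1/2)^3 = 1/4).
r to a half-sibling = 1/4 (half-sibs share one parent — one path of length 2: r = (1/2)^2 = 1/4).
Summing one r·B term per recipient: 4·0.25·0.0437 + 4·0.25·0.118 = 0.1617.

0.1617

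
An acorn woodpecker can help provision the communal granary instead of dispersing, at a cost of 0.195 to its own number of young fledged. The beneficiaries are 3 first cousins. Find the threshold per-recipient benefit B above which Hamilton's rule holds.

r to a first cousin = 1/8 (first cousins share one grandparent pair — two paths of length 4: r = 2·(1/2)^4 = 1/8).
Hamilton's rule with n recipients of equal r: n·r·B > C, so B > C/(n·r) = 0.195/(3·0.125) = 0.52.

0.52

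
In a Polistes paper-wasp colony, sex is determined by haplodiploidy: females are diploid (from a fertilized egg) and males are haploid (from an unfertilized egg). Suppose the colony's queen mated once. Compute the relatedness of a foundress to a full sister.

0.75

Haplodiploid full sisters inherit their father's entire haploid genome identically (contributing 1/2) and on average half of their mother's contribution (1/2 · 1/2 = 1/4); r = 1/2 + 1/4 = 3/4.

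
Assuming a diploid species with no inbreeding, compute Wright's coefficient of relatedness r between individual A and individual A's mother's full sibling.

0.25

Each parent–offspring link contributes a factor of 1/2, and independent paths through distinct common ancestors add.
Full aunt/uncle↔niece/nephew: two paths of length 3 through the shared grandparent pair: r = 2·(1/2)^3 = 1/4.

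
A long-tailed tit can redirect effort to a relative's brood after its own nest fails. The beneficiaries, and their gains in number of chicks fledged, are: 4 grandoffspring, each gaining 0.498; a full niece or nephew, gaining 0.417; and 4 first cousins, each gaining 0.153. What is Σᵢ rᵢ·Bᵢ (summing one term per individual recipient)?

0.67875

r to a grandoffspring = 0.25 (two parent–offspring links: r = (1/2)^2 = 1/4).
r to a full niece or nephew = 0.25 (full aunt/uncle↔niece/nephew: two paths of length 3 through the shared grandparent pair: r = 2·(1/2)^3 = 1/4).
r to a first cousin = 1/8 (first cousins share one grandparent pair — two paths of length 4: r = 2·(1/2)^4 = 1/8).
Summing one r·B term per recipient: 4·0.25·0.498 + 1·0.25·0.417 + 4·0.125·0.153 = 0.67875.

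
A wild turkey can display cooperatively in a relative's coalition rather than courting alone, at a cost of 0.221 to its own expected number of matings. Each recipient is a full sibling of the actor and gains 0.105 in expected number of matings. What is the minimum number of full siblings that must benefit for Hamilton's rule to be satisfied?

5

r to a full sibling = 0.5 (full sibs share both parents — two paths of length 2: r = 2·(1/2)^2 = 1/2).
Hamilton's rule: n·r·B > C  ⇒  n > C/(r·B) = 0.221/(0.5·0.105) = 4.21.
The smallest integer exceeding 4.21 is 5.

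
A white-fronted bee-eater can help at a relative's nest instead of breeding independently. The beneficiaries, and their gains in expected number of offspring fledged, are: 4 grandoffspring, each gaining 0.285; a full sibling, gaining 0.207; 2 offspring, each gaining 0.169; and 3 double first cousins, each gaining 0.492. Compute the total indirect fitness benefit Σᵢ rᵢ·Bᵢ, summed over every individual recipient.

0.9265

r to a grandoffspring = 0.25 (two parent–offspring links: r = (1/2)^2 = 1/4).
r to a full sibling = 1/2 (full sibs share both parents — two paths of length 2: r = 2·(1/2)^2 = 1/2).
r to an offspring = 1/2 (one parent–offspring link: r = (1/2)^1 = 1/2).
r to a double first cousin = 0.25 (double first cousins share both grandparent pairs — four paths of length 4: r = 4·(1/2)^4 = 1/4).
Summing one r·B term per recipient: 4·0.25·0.285 + 1·0.5·0.207 + 2·0.5·0.169 + 3·0.25·0.492 = 0.9265.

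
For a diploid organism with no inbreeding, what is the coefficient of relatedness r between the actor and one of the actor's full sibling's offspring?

0.25

Each parent–offspring link contributes a factor of 1/2, and independent paths through distinct common ancestors add.
Full aunt/uncle↔niece/nephew: two paths of length 3 through the shared grandparent pair: r = 2·(1/2)^3 = 1/4.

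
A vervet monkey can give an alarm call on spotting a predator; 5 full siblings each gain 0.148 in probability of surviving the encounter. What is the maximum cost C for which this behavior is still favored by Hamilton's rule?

0.37

r to a full sibling = 0.5 (full sibs share both parents — two paths of length 2: r = 2·(1/2)^2 = 1/2).
Hamilton's rule: n·r·B > C, so the trait is favored while C < n·r·B = 5·0.5·0.148 = 0.37.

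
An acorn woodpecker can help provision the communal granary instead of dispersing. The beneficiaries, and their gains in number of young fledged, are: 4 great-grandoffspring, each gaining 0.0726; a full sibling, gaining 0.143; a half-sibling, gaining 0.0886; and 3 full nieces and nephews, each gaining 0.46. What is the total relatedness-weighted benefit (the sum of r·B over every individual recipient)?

r to a great-grandoffspring = 0.125 (three parent–offspring links: r = (1/2)^3 = 1/8).
r to a full sibling = 0.5 (full sibs share both parents — two paths of length 2: r = 2·(1/2)^2 = 1/2).
r to a half-sibling = 0.25 (half-sibs share one parent — one path of length 2: r = (1/2)^2 = 1/4).
r to a full niece or nephew = 1/4 (full aunt/uncle↔niece/nephew: two paths of length 3 through the shared grandparent pair: r = 2·(1/2)^3 = 1/4).
Summing one r·B term per recipient: 4·0.125·0.0726 + 1·0.5·0.143 + 1·0.25·0.0886 + 3·0.25·0.46 = 0.47495.

0.47495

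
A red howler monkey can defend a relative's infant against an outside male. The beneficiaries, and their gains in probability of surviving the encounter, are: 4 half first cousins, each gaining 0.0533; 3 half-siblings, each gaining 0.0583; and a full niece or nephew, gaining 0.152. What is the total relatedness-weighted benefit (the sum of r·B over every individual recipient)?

0.09505

r to a half first cousin = 1/16 (half first cousins share one grandparent — one path of length 4: r = (1/2)^4 = 1/16).
r to a half-sibling = 0.25 (half-sibs share one parent — one path of length 2: r = (1/2)^2 = 1/4).
r to a full niece or nephew = 1/4 (full aunt/uncle↔niece/nephew: two paths of length 3 through the shared grandparent pair: r = 2·(1/2)^3 = 1/4).
Summing one r·B term per recipient: 4·0.0625·0.0533 + 3·0.25·0.0583 + 1·0.25·0.152 = 0.09505.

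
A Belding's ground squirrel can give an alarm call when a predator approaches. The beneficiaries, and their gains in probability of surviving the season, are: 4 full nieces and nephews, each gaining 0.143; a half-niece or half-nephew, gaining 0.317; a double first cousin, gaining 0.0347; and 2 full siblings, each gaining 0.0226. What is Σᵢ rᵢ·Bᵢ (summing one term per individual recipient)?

r to a full niece or nephew = 1/4 (full aunt/uncle↔niece/nephew: two paths of length 3 through the shared grandparent pair: r = 2·(1/2)^3 = 1/4).
r to a half-niece or half-nephew = 0.125 (half-aunt/uncle↔niece/nephew: one path of length 3: r = (1/2)^3 = 1/8).
r to a double first cousin = 0.25 (double first cousins share both grandparent pairs — four paths of length 4: r = 4·(1/2)^4 = 1/4).
r to a full sibling = 0.5 (full sibs share both parents — two paths of length 2: r = 2·(1/2)^2 = 1/2).
Summing one r·B term per recipient: 4·0.25·0.143 + 1·0.125·0.317 + 1·0.25·0.0347 + 2·0.5·0.0226 = 0.2139.

0.2139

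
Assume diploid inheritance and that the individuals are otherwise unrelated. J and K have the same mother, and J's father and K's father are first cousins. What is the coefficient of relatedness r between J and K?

With two independent routes of shared ancestry, r is the sum of the two contributions.
J and K are related in two ways: half-sibs through their shared mother (r = 1/4) and second cousins through their fathers (r = 1/32).
r = 1/4 + 1/32 = 9/32 = 0.28125.

0.28125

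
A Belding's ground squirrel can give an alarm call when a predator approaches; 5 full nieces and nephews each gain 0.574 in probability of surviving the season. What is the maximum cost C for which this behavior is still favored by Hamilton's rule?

0.7175

r to a full niece or nephew = 1/4 (full aunt/uncle↔niece/nephew: two paths of length 3 through the shared grandparent pair: r = 2·(1/2)^3 = 1/4).
Hamilton's rule: n·r·B > C, so the trait is favored while C < n·r·B = 5·0.25·0.574 = 0.7175.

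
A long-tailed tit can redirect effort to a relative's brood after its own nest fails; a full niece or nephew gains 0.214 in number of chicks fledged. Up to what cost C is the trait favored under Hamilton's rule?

r to a full niece or nephew = 1/4 (full aunt/uncle↔niece/nephew: two paths of length 3 through the shared grandparent pair: r = 2·(1/2)^3 = 1/4).
Hamilton's rule: n·r·B > C, so the trait is favored while C < n·r·B = 1·0.25·0.214 = 0.0535.

0.0535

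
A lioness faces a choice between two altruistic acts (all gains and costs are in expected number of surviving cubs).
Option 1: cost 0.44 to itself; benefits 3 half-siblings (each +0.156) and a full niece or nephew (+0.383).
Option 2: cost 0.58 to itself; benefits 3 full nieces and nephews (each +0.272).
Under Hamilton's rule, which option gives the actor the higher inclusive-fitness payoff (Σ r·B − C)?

Option 1: r to a half-sibling = 0.25.
Option 1: r to a full niece or nephew = 0.25.
Option 1: Σ r·B − C = (3·0.25·0.156 + 1·0.25·0.383) − 0.44 = -0.22725.
Option 2: r to a full niece or nephew = 0.25.
Option 2: Σ r·B − C = (3·0.25·0.272) − 0.58 = -0.376.
Option 1 has the higher net inclusive-fitness payoff.

Option 1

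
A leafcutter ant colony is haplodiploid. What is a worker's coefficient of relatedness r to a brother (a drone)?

0.25

Her haploid brother carries none of their father's genes and a random half of their mother's genome; that half matches the maternal half of her own genome with probability 1/2: r = 1/2 · 1/2 = 1/4.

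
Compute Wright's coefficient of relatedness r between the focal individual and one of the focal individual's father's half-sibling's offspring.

Each parent–offspring link contributes a factor of 1/2, and independent paths through distinct common ancestors add.
Half first cousins share one grandparent — one path of length 4: r = (1/2)^4 = 1/16.

0.0625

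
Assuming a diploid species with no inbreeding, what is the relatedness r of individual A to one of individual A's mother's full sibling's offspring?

Each parent–offspring link contributes a factor of 1/2, and independent paths through distinct common ancestors add.
First cousins share one grandparent pair — two paths of length 4: r = 2·(1/2)^4 = 1/8.

0.125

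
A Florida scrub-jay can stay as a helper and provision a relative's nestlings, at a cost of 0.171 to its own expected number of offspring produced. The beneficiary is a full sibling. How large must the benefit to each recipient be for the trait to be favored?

0.342

r to a full sibling = 1/2 (full sibs share both parents — two paths of length 2: r = 2·(1/2)^2 = 1/2).
Hamilton's rule with n recipients of equal r: n·r·B > C, so B > C/(n·r) = 0.171/(1·0.5) = 0.342.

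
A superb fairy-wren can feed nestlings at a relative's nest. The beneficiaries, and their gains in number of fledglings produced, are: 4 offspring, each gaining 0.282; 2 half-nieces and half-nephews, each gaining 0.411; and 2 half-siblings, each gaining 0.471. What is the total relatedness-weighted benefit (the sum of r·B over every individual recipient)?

0.90225

r to an offspring = 0.5 (one parent–offspring link: r = (1/2)^1 = 1/2).
r to a half-niece or half-nephew = 0.125 (half-aunt/uncle↔niece/nephew: one path of length 3: r = (1/2)^3 = 1/8).
r to a half-sibling = 1/4 (half-sibs share one parent — one path of length 2: r = (1/2)^2 = 1/4).
Summing one r·B term per recipient: 4·0.5·0.282 + 2·0.125·0.411 + 2·0.25·0.471 = 0.90225.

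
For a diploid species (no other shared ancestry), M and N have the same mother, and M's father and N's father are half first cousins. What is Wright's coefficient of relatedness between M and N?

0.265625

Independent pedigree routes through distinct common ancestors add.
M and N are related in two ways: half-sibs through their shared mother (r = 1/4) and half second cousins through their fathers (r = 1/64).
r = 1/4 + 1/64 = 0.265625.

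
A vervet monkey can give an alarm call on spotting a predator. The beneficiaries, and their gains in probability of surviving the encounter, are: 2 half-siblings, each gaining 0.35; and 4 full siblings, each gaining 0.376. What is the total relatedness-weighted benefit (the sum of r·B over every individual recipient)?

0.927

r to a half-sibling = 1/4 (half-sibs share one parent — one path of length 2: r = (1/2)^2 = 1/4).
r to a full sibling = 0.5 (full sibs share both parents — two paths of length 2: r = 2·(1/2)^2 = 1/2).
Summing one r·B term per recipient: 2·0.25·0.35 + 4·0.5·0.376 = 0.927.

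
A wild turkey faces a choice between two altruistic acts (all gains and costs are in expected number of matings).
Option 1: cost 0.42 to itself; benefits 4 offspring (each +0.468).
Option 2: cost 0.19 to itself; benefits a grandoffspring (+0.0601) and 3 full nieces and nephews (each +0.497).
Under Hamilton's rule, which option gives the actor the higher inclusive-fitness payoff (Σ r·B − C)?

Option 1

Option 1: r to an offspring = 0.5.
Option 1: Σ r·B − C = (4·0.5·0.468) − 0.42 = 0.516.
Option 2: r to a grandoffspring = 0.25.
Option 2: r to a full niece or nephew = 0.25.
Option 2: Σ r·B − C = (1·0.25·0.0601 + 3·0.25·0.497) − 0.19 = 0.197775.
Option 1 has the higher net inclusive-fitness payoff.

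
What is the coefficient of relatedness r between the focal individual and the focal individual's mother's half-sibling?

0.125

Each parent–offspring link contributes a factor of 1/2, and independent paths through distinct common ancestors add.
Half-aunt/uncle↔niece/nephew: one path of length 3: r = (1/2)^3 = 1/8.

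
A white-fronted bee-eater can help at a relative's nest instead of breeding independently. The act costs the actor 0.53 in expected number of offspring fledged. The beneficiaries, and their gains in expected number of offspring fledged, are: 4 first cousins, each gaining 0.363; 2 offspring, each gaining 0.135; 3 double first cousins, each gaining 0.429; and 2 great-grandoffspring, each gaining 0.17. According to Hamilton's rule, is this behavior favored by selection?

Yes

Hamilton's rule: the trait is favored when the sum of r·B over every recipient exceeds the actor's cost C.
r to a first cousin = 0.125 (first cousins share one grandparent pair — two paths of length 4: r = 2·(1/2)^4 = 1/8).
r to an offspring = 0.5 (one parent–offspring link: r = (1/2)^1 = 1/2).
r to a double first cousin = 0.25 (double first cousins share both grandparent pairs — four paths of length 4: r = 4·(1/2)^4 = 1/4).
r to a great-grandoffspring = 1/8 (three parent–offspring links: r = (1/2)^3 = 1/8).
Summing one r·B term per recipient: 4·0.125·0.363 + 2·0.5·0.135 + 3·0.25·0.429 + 2·0.125·0.17 = 0.68075.
0.68075 > 0.53: the indirect benefit exceeds the cost.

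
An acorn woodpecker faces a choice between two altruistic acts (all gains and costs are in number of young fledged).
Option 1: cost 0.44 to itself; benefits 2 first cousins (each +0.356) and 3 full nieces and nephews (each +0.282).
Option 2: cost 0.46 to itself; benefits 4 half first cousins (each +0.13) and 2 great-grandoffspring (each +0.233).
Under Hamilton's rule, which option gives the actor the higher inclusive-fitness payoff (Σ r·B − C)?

Option 1: r to a first cousin = 0.125.
Option 1: r to a full niece or nephew = 0.25.
Option 1: Σ r·B − C = (2·0.125·0.356 + 3·0.25·0.282) − 0.44 = -0.1395.
Option 2: r to a half first cousin = 0.0625.
Option 2: r to a great-grandoffspring = 0.125.
Option 2: Σ r·B − C = (4·0.0625·0.13 + 2·0.125·0.233) − 0.46 = -0.36925.
Option 1 has the higher net inclusive-fitness payoff.

Option 1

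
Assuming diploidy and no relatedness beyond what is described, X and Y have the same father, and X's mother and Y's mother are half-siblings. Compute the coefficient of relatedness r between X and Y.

With two independent routes of shared ancestry, r is the sum of the two contributions.
X and Y are related in two ways: half-sibs through their shared father (r = 1/4) and half first cousins through their mothers (r = 1/16).
r = 1/4 + 1/16 = 0.3125.

0.3125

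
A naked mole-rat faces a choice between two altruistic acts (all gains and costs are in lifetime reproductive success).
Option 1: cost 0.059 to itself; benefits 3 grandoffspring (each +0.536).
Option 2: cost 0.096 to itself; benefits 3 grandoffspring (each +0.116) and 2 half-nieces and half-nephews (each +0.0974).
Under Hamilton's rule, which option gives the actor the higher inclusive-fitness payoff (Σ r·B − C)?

Option 1: r to a grandoffspring = 0.25.
Option 1: Σ r·B − C = (3·0.25·0.536) − 0.059 = 0.343.
Option 2: r to a grandoffspring = 0.25.
Option 2: r to a half-niece or half-nephew = 0.125.
Option 2: Σ r·B − C = (3·0.25·0.116 + 2·0.125·0.0974) − 0.096 = 0.01535.
Option 1 has the higher net inclusive-fitness payoff.

Option 1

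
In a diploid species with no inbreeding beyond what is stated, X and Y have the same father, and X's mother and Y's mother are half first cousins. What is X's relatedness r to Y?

0.265625

Relatedness sums over independent paths through distinct common ancestors.
X and Y are related in two ways: half-sibs through their shared father (r = 1/4) and half second cousins through their mothers (r = 1/64).
r = 1/4 + 1/64 = 0.265625.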